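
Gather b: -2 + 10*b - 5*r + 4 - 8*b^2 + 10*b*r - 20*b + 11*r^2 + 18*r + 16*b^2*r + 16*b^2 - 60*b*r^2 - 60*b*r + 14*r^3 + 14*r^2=b^2*(16*r + 8) + b*(-60*r^2 - 50*r - 10) + 14*r^3 + 25*r^2 + 13*r + 2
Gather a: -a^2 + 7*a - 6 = -a^2 + 7*a - 6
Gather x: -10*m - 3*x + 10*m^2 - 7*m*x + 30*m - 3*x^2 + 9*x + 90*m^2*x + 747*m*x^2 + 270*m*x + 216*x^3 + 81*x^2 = 10*m^2 + 20*m + 216*x^3 + x^2*(747*m + 78) + x*(90*m^2 + 263*m + 6)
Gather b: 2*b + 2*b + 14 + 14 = 4*b + 28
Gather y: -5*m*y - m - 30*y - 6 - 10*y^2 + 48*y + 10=-m - 10*y^2 + y*(18 - 5*m) + 4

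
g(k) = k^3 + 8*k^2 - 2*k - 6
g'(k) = 3*k^2 + 16*k - 2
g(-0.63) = -1.81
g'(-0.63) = -10.89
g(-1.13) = 5.03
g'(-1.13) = -16.25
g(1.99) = 29.58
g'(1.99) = 41.72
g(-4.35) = 71.77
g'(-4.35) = -14.83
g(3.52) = 129.70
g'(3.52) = 91.49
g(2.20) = 38.97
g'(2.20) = 47.72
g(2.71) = 67.24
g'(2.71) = 63.39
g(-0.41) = -3.90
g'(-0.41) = -8.06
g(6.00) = 486.00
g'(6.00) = 202.00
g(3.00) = 87.00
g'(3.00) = 73.00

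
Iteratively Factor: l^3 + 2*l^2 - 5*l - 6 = (l - 2)*(l^2 + 4*l + 3) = (l - 2)*(l + 3)*(l + 1)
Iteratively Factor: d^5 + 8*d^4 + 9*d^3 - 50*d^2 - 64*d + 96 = (d - 1)*(d^4 + 9*d^3 + 18*d^2 - 32*d - 96) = (d - 1)*(d + 3)*(d^3 + 6*d^2 - 32) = (d - 1)*(d + 3)*(d + 4)*(d^2 + 2*d - 8) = (d - 2)*(d - 1)*(d + 3)*(d + 4)*(d + 4)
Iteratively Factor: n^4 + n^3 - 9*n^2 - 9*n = (n + 1)*(n^3 - 9*n) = (n - 3)*(n + 1)*(n^2 + 3*n) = n*(n - 3)*(n + 1)*(n + 3)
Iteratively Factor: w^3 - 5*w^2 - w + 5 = (w - 1)*(w^2 - 4*w - 5) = (w - 5)*(w - 1)*(w + 1)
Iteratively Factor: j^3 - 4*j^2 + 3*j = (j - 1)*(j^2 - 3*j) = j*(j - 1)*(j - 3)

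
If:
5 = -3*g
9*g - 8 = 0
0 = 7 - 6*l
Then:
No Solution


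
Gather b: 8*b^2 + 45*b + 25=8*b^2 + 45*b + 25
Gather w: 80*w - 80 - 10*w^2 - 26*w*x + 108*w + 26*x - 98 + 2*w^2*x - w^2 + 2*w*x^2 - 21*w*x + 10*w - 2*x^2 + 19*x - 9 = w^2*(2*x - 11) + w*(2*x^2 - 47*x + 198) - 2*x^2 + 45*x - 187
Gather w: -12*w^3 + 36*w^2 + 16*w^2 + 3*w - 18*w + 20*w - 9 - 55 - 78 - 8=-12*w^3 + 52*w^2 + 5*w - 150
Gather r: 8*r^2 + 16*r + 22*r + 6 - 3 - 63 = 8*r^2 + 38*r - 60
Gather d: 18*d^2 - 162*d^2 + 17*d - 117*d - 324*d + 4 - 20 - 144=-144*d^2 - 424*d - 160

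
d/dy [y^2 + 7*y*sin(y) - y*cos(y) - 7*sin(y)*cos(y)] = y*sin(y) + 7*y*cos(y) + 2*y + 7*sin(y) - cos(y) - 7*cos(2*y)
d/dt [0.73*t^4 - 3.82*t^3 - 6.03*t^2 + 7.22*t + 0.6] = 2.92*t^3 - 11.46*t^2 - 12.06*t + 7.22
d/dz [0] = 0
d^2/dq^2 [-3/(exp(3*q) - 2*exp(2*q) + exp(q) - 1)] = 3*(-2*(3*exp(2*q) - 4*exp(q) + 1)^2*exp(q) + (9*exp(2*q) - 8*exp(q) + 1)*(exp(3*q) - 2*exp(2*q) + exp(q) - 1))*exp(q)/(exp(3*q) - 2*exp(2*q) + exp(q) - 1)^3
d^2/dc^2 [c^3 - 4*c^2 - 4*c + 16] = 6*c - 8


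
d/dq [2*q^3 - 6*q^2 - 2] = 6*q*(q - 2)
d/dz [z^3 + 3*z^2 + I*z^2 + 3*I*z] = 3*z^2 + 2*z*(3 + I) + 3*I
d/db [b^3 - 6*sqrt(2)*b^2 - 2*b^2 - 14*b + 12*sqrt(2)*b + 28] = 3*b^2 - 12*sqrt(2)*b - 4*b - 14 + 12*sqrt(2)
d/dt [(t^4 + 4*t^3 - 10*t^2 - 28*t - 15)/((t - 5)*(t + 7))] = 2*(t^5 + 5*t^4 - 62*t^3 - 206*t^2 + 365*t + 505)/(t^4 + 4*t^3 - 66*t^2 - 140*t + 1225)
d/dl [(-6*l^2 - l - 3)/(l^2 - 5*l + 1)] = (31*l^2 - 6*l - 16)/(l^4 - 10*l^3 + 27*l^2 - 10*l + 1)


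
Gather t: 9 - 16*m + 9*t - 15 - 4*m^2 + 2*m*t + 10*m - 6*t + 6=-4*m^2 - 6*m + t*(2*m + 3)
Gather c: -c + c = 0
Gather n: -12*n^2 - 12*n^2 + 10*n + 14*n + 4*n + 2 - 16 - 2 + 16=-24*n^2 + 28*n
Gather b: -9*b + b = -8*b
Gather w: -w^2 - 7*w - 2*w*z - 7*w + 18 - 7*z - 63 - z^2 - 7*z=-w^2 + w*(-2*z - 14) - z^2 - 14*z - 45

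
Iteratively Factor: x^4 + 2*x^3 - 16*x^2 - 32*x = (x + 2)*(x^3 - 16*x) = (x - 4)*(x + 2)*(x^2 + 4*x) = x*(x - 4)*(x + 2)*(x + 4)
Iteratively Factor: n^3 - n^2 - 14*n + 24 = (n + 4)*(n^2 - 5*n + 6) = (n - 3)*(n + 4)*(n - 2)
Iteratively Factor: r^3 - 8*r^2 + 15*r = (r)*(r^2 - 8*r + 15) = r*(r - 3)*(r - 5)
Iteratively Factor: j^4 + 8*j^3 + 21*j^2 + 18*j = (j + 2)*(j^3 + 6*j^2 + 9*j) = j*(j + 2)*(j^2 + 6*j + 9) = j*(j + 2)*(j + 3)*(j + 3)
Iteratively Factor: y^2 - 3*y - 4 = (y - 4)*(y + 1)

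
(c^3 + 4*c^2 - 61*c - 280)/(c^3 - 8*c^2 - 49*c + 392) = (c + 5)/(c - 7)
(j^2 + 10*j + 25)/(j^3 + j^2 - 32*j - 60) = (j + 5)/(j^2 - 4*j - 12)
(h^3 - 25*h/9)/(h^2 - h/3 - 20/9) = h*(3*h + 5)/(3*h + 4)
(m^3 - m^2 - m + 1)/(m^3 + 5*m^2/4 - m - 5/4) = 4*(m - 1)/(4*m + 5)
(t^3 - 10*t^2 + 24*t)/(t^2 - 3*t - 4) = t*(t - 6)/(t + 1)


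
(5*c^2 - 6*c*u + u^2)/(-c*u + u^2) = (-5*c + u)/u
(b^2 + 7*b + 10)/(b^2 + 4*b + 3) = (b^2 + 7*b + 10)/(b^2 + 4*b + 3)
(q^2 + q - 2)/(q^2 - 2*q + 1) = (q + 2)/(q - 1)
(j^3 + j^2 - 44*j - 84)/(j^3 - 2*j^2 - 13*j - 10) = (j^2 - j - 42)/(j^2 - 4*j - 5)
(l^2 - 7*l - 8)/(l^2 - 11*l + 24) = (l + 1)/(l - 3)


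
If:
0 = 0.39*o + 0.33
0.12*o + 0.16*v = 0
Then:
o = -0.85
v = 0.63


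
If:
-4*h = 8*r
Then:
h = -2*r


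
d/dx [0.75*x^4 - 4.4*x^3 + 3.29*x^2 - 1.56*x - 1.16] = 3.0*x^3 - 13.2*x^2 + 6.58*x - 1.56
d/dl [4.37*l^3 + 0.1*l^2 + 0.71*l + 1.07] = 13.11*l^2 + 0.2*l + 0.71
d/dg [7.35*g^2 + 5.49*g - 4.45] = 14.7*g + 5.49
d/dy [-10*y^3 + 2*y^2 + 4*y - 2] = -30*y^2 + 4*y + 4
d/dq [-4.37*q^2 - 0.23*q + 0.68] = -8.74*q - 0.23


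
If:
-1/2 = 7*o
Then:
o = -1/14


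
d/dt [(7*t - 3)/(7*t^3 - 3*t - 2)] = (49*t^3 - 21*t - 3*(7*t - 3)*(7*t^2 - 1) - 14)/(-7*t^3 + 3*t + 2)^2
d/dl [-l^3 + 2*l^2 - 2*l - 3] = -3*l^2 + 4*l - 2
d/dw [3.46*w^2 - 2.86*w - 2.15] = 6.92*w - 2.86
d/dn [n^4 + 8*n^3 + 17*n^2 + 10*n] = 4*n^3 + 24*n^2 + 34*n + 10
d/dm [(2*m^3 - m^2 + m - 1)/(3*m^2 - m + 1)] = 2*m*(3*m^3 - 2*m^2 + 2*m + 2)/(9*m^4 - 6*m^3 + 7*m^2 - 2*m + 1)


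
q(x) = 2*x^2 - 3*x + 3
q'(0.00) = -3.00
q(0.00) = 3.00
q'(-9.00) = -39.00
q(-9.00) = 192.00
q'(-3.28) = -16.12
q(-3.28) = 34.36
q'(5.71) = 19.84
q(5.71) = 51.08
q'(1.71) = 3.84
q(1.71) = 3.72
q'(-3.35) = -16.40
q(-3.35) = 35.50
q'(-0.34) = -4.36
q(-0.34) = 4.25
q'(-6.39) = -28.56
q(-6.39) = 103.83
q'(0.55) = -0.80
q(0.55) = 1.96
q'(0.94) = 0.76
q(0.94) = 1.95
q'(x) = 4*x - 3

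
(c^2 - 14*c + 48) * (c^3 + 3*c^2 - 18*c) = c^5 - 11*c^4 - 12*c^3 + 396*c^2 - 864*c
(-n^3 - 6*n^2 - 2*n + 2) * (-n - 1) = n^4 + 7*n^3 + 8*n^2 - 2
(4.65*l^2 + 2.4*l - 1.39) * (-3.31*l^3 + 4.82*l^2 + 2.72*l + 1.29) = -15.3915*l^5 + 14.469*l^4 + 28.8169*l^3 + 5.8267*l^2 - 0.6848*l - 1.7931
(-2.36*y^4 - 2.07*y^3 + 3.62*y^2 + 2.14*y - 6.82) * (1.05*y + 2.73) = -2.478*y^5 - 8.6163*y^4 - 1.8501*y^3 + 12.1296*y^2 - 1.3188*y - 18.6186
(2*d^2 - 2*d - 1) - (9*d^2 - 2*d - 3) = 2 - 7*d^2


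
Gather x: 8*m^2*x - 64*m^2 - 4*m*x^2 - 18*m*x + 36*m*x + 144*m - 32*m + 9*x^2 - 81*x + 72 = -64*m^2 + 112*m + x^2*(9 - 4*m) + x*(8*m^2 + 18*m - 81) + 72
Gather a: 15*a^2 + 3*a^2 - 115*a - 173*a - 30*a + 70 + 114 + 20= 18*a^2 - 318*a + 204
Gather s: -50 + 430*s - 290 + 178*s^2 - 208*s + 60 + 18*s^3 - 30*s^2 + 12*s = 18*s^3 + 148*s^2 + 234*s - 280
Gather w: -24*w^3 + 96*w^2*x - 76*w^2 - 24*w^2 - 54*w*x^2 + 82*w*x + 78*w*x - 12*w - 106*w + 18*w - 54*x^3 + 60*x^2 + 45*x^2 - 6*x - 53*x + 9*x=-24*w^3 + w^2*(96*x - 100) + w*(-54*x^2 + 160*x - 100) - 54*x^3 + 105*x^2 - 50*x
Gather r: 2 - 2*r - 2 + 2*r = 0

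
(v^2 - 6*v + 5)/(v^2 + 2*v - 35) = (v - 1)/(v + 7)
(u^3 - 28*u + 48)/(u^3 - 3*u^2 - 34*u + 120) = (u - 2)/(u - 5)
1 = 1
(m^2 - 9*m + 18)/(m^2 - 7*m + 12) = (m - 6)/(m - 4)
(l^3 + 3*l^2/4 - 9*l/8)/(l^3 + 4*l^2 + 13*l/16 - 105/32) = 4*l*(2*l + 3)/(8*l^2 + 38*l + 35)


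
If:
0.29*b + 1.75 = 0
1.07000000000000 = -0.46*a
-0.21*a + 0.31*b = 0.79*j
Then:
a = -2.33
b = -6.03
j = -1.75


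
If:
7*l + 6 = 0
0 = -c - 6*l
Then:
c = 36/7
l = -6/7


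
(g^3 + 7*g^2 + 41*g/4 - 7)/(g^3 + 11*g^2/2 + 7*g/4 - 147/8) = 2*(2*g^2 + 7*g - 4)/(4*g^2 + 8*g - 21)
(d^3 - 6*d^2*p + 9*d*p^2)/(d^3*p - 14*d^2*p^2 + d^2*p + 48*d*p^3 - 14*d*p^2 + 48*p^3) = d*(d^2 - 6*d*p + 9*p^2)/(p*(d^3 - 14*d^2*p + d^2 + 48*d*p^2 - 14*d*p + 48*p^2))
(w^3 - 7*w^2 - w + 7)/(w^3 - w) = (w - 7)/w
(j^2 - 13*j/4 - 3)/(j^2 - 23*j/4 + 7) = (4*j + 3)/(4*j - 7)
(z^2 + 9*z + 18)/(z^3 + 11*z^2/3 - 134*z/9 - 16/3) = 9*(z + 3)/(9*z^2 - 21*z - 8)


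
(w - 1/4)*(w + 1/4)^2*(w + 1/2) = w^4 + 3*w^3/4 + w^2/16 - 3*w/64 - 1/128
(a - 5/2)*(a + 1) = a^2 - 3*a/2 - 5/2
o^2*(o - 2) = o^3 - 2*o^2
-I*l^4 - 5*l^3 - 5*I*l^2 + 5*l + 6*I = (l - 1)*(l - 6*I)*(l + I)*(-I*l - I)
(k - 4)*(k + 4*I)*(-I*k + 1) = -I*k^3 + 5*k^2 + 4*I*k^2 - 20*k + 4*I*k - 16*I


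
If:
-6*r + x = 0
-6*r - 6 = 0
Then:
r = -1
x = -6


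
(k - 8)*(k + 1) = k^2 - 7*k - 8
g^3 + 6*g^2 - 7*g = g*(g - 1)*(g + 7)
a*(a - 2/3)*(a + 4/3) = a^3 + 2*a^2/3 - 8*a/9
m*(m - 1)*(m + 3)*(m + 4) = m^4 + 6*m^3 + 5*m^2 - 12*m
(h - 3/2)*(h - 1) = h^2 - 5*h/2 + 3/2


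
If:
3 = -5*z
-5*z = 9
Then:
No Solution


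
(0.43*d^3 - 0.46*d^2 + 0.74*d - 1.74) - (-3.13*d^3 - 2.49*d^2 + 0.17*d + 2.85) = 3.56*d^3 + 2.03*d^2 + 0.57*d - 4.59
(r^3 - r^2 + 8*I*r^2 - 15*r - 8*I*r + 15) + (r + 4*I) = r^3 - r^2 + 8*I*r^2 - 14*r - 8*I*r + 15 + 4*I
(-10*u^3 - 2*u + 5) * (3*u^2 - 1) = -30*u^5 + 4*u^3 + 15*u^2 + 2*u - 5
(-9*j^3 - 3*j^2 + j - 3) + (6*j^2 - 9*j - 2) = -9*j^3 + 3*j^2 - 8*j - 5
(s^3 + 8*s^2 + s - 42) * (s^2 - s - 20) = s^5 + 7*s^4 - 27*s^3 - 203*s^2 + 22*s + 840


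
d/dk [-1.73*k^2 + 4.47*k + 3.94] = 4.47 - 3.46*k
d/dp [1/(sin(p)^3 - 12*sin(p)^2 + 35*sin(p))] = (-3*cos(p) + 24/tan(p) - 35*cos(p)/sin(p)^2)/((sin(p) - 7)^2*(sin(p) - 5)^2)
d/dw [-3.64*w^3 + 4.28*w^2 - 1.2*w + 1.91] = -10.92*w^2 + 8.56*w - 1.2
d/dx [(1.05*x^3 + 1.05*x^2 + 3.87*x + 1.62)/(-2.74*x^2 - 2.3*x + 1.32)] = (-2.877*x^4 - 4.83*x^3 + 12.3468*x^2 + 11.6496*x + 8.8344)/(7.5076*x^4 + 12.604*x^3 - 1.9436*x^2 - 6.072*x + 1.7424)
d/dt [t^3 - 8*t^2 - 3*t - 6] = 3*t^2 - 16*t - 3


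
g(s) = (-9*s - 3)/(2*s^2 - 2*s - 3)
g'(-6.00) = 0.09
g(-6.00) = 0.63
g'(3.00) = 2.70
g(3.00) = -3.33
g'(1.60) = 73.97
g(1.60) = 16.11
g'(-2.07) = 0.78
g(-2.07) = 1.61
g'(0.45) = 2.46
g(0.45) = 2.02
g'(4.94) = 0.40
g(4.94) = -1.32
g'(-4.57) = 0.15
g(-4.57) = 0.80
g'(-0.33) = 4.22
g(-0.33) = 0.01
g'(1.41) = 21.68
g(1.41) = 8.51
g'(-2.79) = 0.39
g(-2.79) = 1.22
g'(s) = (2 - 4*s)*(-9*s - 3)/(2*s^2 - 2*s - 3)^2 - 9/(2*s^2 - 2*s - 3)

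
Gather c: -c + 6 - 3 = 3 - c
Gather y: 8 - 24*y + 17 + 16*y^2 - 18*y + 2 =16*y^2 - 42*y + 27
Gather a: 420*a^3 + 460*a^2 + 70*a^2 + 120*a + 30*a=420*a^3 + 530*a^2 + 150*a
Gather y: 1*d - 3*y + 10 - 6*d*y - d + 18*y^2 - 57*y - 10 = 18*y^2 + y*(-6*d - 60)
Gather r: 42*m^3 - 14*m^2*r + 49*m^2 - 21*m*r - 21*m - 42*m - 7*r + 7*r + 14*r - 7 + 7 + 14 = 42*m^3 + 49*m^2 - 63*m + r*(-14*m^2 - 21*m + 14) + 14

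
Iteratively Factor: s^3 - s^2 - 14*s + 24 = (s - 3)*(s^2 + 2*s - 8) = (s - 3)*(s + 4)*(s - 2)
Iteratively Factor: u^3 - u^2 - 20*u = (u - 5)*(u^2 + 4*u) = (u - 5)*(u + 4)*(u)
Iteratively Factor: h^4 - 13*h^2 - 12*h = (h + 1)*(h^3 - h^2 - 12*h) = h*(h + 1)*(h^2 - h - 12) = h*(h - 4)*(h + 1)*(h + 3)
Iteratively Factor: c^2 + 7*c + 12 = (c + 3)*(c + 4)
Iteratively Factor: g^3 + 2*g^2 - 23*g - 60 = (g + 3)*(g^2 - g - 20) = (g + 3)*(g + 4)*(g - 5)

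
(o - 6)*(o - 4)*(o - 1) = o^3 - 11*o^2 + 34*o - 24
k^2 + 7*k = k*(k + 7)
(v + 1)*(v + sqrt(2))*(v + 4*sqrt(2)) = v^3 + v^2 + 5*sqrt(2)*v^2 + 5*sqrt(2)*v + 8*v + 8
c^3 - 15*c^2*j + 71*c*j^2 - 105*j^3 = (c - 7*j)*(c - 5*j)*(c - 3*j)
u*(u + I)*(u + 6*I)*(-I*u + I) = -I*u^4 + 7*u^3 + I*u^3 - 7*u^2 + 6*I*u^2 - 6*I*u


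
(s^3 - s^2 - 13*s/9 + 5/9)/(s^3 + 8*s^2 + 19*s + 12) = (s^2 - 2*s + 5/9)/(s^2 + 7*s + 12)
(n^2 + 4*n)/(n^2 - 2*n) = (n + 4)/(n - 2)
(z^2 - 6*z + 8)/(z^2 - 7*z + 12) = (z - 2)/(z - 3)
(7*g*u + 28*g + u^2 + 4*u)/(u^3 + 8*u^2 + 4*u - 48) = (7*g + u)/(u^2 + 4*u - 12)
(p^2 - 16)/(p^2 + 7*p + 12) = (p - 4)/(p + 3)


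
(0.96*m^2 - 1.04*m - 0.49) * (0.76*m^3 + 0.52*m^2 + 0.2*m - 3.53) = 0.7296*m^5 - 0.2912*m^4 - 0.7212*m^3 - 3.8516*m^2 + 3.5732*m + 1.7297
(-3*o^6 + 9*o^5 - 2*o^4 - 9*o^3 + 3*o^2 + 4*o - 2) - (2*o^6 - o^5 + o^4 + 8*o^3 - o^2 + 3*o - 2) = -5*o^6 + 10*o^5 - 3*o^4 - 17*o^3 + 4*o^2 + o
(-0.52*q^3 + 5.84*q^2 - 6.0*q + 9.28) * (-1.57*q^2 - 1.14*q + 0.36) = 0.8164*q^5 - 8.576*q^4 + 2.5752*q^3 - 5.6272*q^2 - 12.7392*q + 3.3408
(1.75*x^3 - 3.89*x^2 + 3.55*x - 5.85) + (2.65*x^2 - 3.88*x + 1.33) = 1.75*x^3 - 1.24*x^2 - 0.33*x - 4.52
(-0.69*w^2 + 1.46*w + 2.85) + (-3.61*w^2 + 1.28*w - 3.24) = -4.3*w^2 + 2.74*w - 0.39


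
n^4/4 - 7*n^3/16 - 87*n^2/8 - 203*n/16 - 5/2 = (n/4 + 1/4)*(n - 8)*(n + 1/4)*(n + 5)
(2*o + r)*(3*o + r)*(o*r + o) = 6*o^3*r + 6*o^3 + 5*o^2*r^2 + 5*o^2*r + o*r^3 + o*r^2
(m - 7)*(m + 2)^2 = m^3 - 3*m^2 - 24*m - 28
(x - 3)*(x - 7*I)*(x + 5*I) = x^3 - 3*x^2 - 2*I*x^2 + 35*x + 6*I*x - 105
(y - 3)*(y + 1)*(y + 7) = y^3 + 5*y^2 - 17*y - 21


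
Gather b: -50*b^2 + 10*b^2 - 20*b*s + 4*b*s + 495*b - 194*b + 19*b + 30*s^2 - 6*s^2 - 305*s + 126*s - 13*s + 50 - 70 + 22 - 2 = -40*b^2 + b*(320 - 16*s) + 24*s^2 - 192*s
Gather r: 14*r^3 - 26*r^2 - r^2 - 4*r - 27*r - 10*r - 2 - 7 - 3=14*r^3 - 27*r^2 - 41*r - 12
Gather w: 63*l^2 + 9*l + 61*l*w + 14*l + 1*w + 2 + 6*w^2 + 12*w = 63*l^2 + 23*l + 6*w^2 + w*(61*l + 13) + 2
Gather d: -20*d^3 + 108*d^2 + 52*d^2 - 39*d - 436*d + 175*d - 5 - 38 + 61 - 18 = -20*d^3 + 160*d^2 - 300*d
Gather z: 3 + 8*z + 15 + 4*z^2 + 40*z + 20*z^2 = 24*z^2 + 48*z + 18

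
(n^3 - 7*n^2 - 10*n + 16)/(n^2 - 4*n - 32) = (n^2 + n - 2)/(n + 4)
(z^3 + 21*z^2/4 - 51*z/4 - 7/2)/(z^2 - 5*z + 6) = (4*z^2 + 29*z + 7)/(4*(z - 3))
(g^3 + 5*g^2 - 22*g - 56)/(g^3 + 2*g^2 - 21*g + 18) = (g^3 + 5*g^2 - 22*g - 56)/(g^3 + 2*g^2 - 21*g + 18)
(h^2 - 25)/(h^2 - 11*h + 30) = (h + 5)/(h - 6)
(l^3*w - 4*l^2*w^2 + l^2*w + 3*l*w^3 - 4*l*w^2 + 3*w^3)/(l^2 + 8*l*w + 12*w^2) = w*(l^3 - 4*l^2*w + l^2 + 3*l*w^2 - 4*l*w + 3*w^2)/(l^2 + 8*l*w + 12*w^2)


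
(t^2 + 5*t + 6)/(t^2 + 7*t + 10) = (t + 3)/(t + 5)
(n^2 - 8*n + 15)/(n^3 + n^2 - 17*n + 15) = (n - 5)/(n^2 + 4*n - 5)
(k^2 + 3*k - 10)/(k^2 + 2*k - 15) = (k - 2)/(k - 3)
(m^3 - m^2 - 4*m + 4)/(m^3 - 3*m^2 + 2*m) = (m + 2)/m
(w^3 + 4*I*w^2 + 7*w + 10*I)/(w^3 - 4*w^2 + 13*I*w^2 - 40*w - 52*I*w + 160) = (w^2 - I*w + 2)/(w^2 + w*(-4 + 8*I) - 32*I)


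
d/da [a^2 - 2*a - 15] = 2*a - 2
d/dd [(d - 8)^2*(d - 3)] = (d - 8)*(3*d - 14)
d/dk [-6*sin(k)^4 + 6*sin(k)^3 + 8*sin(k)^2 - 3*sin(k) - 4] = (-24*sin(k)^3 + 18*sin(k)^2 + 16*sin(k) - 3)*cos(k)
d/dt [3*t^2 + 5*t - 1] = 6*t + 5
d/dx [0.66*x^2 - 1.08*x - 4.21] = 1.32*x - 1.08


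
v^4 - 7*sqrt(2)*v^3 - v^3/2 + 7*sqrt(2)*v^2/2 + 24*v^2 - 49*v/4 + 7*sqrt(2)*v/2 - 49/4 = (v - 1)*(v + 1/2)*(v - 7*sqrt(2)/2)^2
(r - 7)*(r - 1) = r^2 - 8*r + 7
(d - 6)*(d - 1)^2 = d^3 - 8*d^2 + 13*d - 6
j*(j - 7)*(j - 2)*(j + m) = j^4 + j^3*m - 9*j^3 - 9*j^2*m + 14*j^2 + 14*j*m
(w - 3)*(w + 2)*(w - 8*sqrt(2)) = w^3 - 8*sqrt(2)*w^2 - w^2 - 6*w + 8*sqrt(2)*w + 48*sqrt(2)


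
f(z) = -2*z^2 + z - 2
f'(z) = 1 - 4*z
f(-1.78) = -10.12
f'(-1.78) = 8.12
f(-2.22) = -14.08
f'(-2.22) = 9.88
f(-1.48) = -7.86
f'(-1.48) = 6.92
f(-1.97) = -11.73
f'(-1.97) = 8.88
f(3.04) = -17.44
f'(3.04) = -11.16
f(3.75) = -26.38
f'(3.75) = -14.00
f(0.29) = -1.88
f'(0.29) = -0.16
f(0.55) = -2.06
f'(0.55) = -1.20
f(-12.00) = -302.00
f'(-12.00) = 49.00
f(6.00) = -68.00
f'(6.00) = -23.00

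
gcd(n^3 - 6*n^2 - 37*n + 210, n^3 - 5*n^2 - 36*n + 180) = n^2 + n - 30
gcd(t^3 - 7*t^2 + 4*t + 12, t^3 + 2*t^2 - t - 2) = t + 1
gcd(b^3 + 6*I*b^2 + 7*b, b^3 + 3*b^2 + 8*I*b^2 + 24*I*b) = b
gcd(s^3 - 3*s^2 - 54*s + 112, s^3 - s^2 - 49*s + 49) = s + 7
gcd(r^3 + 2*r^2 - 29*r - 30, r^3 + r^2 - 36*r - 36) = r^2 + 7*r + 6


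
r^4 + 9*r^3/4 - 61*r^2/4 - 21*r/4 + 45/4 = (r - 3)*(r - 3/4)*(r + 1)*(r + 5)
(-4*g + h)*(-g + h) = 4*g^2 - 5*g*h + h^2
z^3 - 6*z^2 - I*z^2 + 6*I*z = z*(z - 6)*(z - I)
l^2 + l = l*(l + 1)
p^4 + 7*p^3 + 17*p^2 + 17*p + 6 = (p + 1)^2*(p + 2)*(p + 3)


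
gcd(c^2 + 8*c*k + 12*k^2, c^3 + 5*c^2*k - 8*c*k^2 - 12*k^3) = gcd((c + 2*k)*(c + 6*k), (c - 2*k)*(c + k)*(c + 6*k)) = c + 6*k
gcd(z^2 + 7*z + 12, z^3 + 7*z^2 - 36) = z + 3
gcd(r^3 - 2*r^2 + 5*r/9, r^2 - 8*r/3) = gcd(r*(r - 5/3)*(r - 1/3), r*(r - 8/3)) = r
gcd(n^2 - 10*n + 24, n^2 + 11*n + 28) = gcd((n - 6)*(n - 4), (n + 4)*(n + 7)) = 1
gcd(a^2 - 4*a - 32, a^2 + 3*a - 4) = a + 4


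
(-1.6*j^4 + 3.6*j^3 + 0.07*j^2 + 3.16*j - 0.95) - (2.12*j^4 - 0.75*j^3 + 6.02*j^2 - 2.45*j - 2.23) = -3.72*j^4 + 4.35*j^3 - 5.95*j^2 + 5.61*j + 1.28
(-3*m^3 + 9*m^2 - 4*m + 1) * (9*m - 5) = -27*m^4 + 96*m^3 - 81*m^2 + 29*m - 5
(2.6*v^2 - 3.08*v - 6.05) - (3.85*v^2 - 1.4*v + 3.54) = -1.25*v^2 - 1.68*v - 9.59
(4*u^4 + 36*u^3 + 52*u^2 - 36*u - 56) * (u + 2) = 4*u^5 + 44*u^4 + 124*u^3 + 68*u^2 - 128*u - 112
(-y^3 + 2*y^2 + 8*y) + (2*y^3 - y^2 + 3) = y^3 + y^2 + 8*y + 3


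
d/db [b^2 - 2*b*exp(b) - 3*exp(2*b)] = -2*b*exp(b) + 2*b - 6*exp(2*b) - 2*exp(b)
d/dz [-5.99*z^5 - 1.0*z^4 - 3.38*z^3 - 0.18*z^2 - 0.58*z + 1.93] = -29.95*z^4 - 4.0*z^3 - 10.14*z^2 - 0.36*z - 0.58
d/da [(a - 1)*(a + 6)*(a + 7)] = 3*a^2 + 24*a + 29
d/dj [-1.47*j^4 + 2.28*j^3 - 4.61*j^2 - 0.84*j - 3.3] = -5.88*j^3 + 6.84*j^2 - 9.22*j - 0.84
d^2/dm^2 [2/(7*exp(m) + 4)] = (98*exp(m) - 56)*exp(m)/(7*exp(m) + 4)^3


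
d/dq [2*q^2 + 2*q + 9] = 4*q + 2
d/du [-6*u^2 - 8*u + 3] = -12*u - 8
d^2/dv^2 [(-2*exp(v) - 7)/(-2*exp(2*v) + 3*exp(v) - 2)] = (8*exp(4*v) + 124*exp(3*v) - 174*exp(2*v) - 37*exp(v) + 50)*exp(v)/(8*exp(6*v) - 36*exp(5*v) + 78*exp(4*v) - 99*exp(3*v) + 78*exp(2*v) - 36*exp(v) + 8)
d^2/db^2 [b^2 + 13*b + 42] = 2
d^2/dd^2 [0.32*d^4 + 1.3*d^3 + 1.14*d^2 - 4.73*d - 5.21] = 3.84*d^2 + 7.8*d + 2.28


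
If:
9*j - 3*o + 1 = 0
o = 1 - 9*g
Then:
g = 1/9 - o/9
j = o/3 - 1/9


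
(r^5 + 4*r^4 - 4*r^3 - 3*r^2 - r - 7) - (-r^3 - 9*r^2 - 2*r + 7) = r^5 + 4*r^4 - 3*r^3 + 6*r^2 + r - 14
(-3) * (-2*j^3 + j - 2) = 6*j^3 - 3*j + 6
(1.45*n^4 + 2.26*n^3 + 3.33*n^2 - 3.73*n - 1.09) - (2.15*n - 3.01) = 1.45*n^4 + 2.26*n^3 + 3.33*n^2 - 5.88*n + 1.92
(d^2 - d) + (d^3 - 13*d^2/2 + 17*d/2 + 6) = d^3 - 11*d^2/2 + 15*d/2 + 6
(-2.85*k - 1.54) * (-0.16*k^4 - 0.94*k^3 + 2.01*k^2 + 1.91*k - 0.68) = 0.456*k^5 + 2.9254*k^4 - 4.2809*k^3 - 8.5389*k^2 - 1.0034*k + 1.0472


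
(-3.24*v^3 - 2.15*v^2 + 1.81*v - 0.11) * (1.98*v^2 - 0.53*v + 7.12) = -6.4152*v^5 - 2.5398*v^4 - 18.3455*v^3 - 16.4851*v^2 + 12.9455*v - 0.7832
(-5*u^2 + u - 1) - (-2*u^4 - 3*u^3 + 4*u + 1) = 2*u^4 + 3*u^3 - 5*u^2 - 3*u - 2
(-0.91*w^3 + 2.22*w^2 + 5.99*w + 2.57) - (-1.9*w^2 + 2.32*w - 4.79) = -0.91*w^3 + 4.12*w^2 + 3.67*w + 7.36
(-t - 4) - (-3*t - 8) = 2*t + 4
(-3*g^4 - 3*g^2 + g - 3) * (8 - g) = 3*g^5 - 24*g^4 + 3*g^3 - 25*g^2 + 11*g - 24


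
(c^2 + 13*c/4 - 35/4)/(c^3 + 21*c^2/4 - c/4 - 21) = (c + 5)/(c^2 + 7*c + 12)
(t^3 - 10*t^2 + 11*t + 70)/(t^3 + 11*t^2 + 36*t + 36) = (t^2 - 12*t + 35)/(t^2 + 9*t + 18)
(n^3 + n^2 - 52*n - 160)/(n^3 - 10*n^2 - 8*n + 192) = (n + 5)/(n - 6)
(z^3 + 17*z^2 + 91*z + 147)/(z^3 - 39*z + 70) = (z^2 + 10*z + 21)/(z^2 - 7*z + 10)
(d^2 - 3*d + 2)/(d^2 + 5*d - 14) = (d - 1)/(d + 7)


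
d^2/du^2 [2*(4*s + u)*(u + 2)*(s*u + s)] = 4*s*(4*s + 3*u + 3)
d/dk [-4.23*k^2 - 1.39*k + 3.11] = -8.46*k - 1.39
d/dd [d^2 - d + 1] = 2*d - 1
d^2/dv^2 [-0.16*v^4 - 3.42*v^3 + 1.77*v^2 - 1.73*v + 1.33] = -1.92*v^2 - 20.52*v + 3.54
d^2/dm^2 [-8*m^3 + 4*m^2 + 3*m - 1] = 8 - 48*m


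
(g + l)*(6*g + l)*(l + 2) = 6*g^2*l + 12*g^2 + 7*g*l^2 + 14*g*l + l^3 + 2*l^2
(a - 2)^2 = a^2 - 4*a + 4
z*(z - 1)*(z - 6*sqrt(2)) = z^3 - 6*sqrt(2)*z^2 - z^2 + 6*sqrt(2)*z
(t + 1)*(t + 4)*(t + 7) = t^3 + 12*t^2 + 39*t + 28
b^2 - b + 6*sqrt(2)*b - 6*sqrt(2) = (b - 1)*(b + 6*sqrt(2))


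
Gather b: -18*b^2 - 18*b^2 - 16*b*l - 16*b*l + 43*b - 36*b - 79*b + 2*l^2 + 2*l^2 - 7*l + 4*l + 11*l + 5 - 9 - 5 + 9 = -36*b^2 + b*(-32*l - 72) + 4*l^2 + 8*l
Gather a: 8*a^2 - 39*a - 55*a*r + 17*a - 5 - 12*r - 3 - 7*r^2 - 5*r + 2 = 8*a^2 + a*(-55*r - 22) - 7*r^2 - 17*r - 6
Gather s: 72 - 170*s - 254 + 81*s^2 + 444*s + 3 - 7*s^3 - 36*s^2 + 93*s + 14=-7*s^3 + 45*s^2 + 367*s - 165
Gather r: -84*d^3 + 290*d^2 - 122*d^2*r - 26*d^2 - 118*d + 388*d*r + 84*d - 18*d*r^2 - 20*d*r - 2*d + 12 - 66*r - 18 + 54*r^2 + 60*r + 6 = -84*d^3 + 264*d^2 - 36*d + r^2*(54 - 18*d) + r*(-122*d^2 + 368*d - 6)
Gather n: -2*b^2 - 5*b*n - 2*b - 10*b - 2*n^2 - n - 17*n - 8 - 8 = -2*b^2 - 12*b - 2*n^2 + n*(-5*b - 18) - 16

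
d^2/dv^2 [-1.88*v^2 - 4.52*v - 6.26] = -3.76000000000000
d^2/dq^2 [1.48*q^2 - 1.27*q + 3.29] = 2.96000000000000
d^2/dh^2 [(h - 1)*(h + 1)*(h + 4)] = 6*h + 8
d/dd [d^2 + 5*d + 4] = 2*d + 5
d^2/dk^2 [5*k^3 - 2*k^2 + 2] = 30*k - 4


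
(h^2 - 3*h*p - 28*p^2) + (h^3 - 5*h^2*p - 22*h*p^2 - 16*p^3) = h^3 - 5*h^2*p + h^2 - 22*h*p^2 - 3*h*p - 16*p^3 - 28*p^2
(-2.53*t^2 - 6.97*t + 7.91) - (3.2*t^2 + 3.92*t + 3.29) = -5.73*t^2 - 10.89*t + 4.62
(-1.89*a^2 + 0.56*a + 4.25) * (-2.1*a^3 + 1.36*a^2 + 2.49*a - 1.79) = 3.969*a^5 - 3.7464*a^4 - 12.8695*a^3 + 10.5575*a^2 + 9.5801*a - 7.6075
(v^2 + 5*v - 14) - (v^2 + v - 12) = 4*v - 2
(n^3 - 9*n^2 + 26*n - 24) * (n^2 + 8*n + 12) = n^5 - n^4 - 34*n^3 + 76*n^2 + 120*n - 288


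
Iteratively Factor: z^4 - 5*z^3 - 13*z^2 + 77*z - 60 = (z - 5)*(z^3 - 13*z + 12) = (z - 5)*(z - 1)*(z^2 + z - 12) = (z - 5)*(z - 1)*(z + 4)*(z - 3)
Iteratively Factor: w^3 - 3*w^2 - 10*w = (w)*(w^2 - 3*w - 10) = w*(w + 2)*(w - 5)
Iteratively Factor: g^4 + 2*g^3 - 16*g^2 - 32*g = (g + 4)*(g^3 - 2*g^2 - 8*g) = (g + 2)*(g + 4)*(g^2 - 4*g) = g*(g + 2)*(g + 4)*(g - 4)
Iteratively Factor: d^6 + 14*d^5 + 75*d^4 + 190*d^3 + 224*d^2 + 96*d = (d + 1)*(d^5 + 13*d^4 + 62*d^3 + 128*d^2 + 96*d) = (d + 1)*(d + 3)*(d^4 + 10*d^3 + 32*d^2 + 32*d) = (d + 1)*(d + 3)*(d + 4)*(d^3 + 6*d^2 + 8*d) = d*(d + 1)*(d + 3)*(d + 4)*(d^2 + 6*d + 8) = d*(d + 1)*(d + 2)*(d + 3)*(d + 4)*(d + 4)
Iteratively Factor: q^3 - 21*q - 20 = (q - 5)*(q^2 + 5*q + 4) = (q - 5)*(q + 1)*(q + 4)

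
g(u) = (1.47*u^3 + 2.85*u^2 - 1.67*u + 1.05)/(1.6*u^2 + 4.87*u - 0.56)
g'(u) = (-3.2*u - 4.87)*(1.47*u^3 + 2.85*u^2 - 1.67*u + 1.05)/(1.6*u^2 + 4.87*u - 0.56)^2 + (4.41*u^2 + 5.7*u - 1.67)/(1.6*u^2 + 4.87*u - 0.56) = (2.352*u^4 + 14.3178*u^3 + 14.0819*u^2 - 6.552*u - 4.1783)/(2.56*u^4 + 15.584*u^3 + 21.9249*u^2 - 5.4544*u + 0.3136)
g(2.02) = 1.36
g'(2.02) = 0.79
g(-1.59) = -1.17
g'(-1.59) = -0.04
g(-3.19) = -66.18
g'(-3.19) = -1760.36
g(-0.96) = -1.06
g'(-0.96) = 0.31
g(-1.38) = -1.16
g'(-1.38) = 0.14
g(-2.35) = -0.52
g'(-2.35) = -2.50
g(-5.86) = -7.24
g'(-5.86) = 0.61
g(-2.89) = 4.57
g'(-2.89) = -30.43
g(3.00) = 2.16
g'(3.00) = 0.84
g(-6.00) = -7.33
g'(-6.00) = 0.64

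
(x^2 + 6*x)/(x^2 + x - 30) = x/(x - 5)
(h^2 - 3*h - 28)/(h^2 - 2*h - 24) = (h - 7)/(h - 6)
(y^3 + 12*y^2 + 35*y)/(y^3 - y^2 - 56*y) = (y + 5)/(y - 8)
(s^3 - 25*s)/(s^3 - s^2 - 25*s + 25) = s/(s - 1)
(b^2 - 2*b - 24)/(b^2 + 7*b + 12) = (b - 6)/(b + 3)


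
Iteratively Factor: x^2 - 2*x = (x)*(x - 2)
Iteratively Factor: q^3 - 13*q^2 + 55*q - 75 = (q - 5)*(q^2 - 8*q + 15) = (q - 5)*(q - 3)*(q - 5)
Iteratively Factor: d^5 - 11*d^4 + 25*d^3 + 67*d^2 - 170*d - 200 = (d + 2)*(d^4 - 13*d^3 + 51*d^2 - 35*d - 100) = (d - 5)*(d + 2)*(d^3 - 8*d^2 + 11*d + 20) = (d - 5)^2*(d + 2)*(d^2 - 3*d - 4) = (d - 5)^2*(d + 1)*(d + 2)*(d - 4)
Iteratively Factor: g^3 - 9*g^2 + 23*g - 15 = (g - 1)*(g^2 - 8*g + 15) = (g - 3)*(g - 1)*(g - 5)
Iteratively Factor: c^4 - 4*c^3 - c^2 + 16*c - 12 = (c + 2)*(c^3 - 6*c^2 + 11*c - 6) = (c - 3)*(c + 2)*(c^2 - 3*c + 2) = (c - 3)*(c - 1)*(c + 2)*(c - 2)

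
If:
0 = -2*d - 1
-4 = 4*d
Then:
No Solution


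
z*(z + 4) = z^2 + 4*z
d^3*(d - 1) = d^4 - d^3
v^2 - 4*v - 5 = (v - 5)*(v + 1)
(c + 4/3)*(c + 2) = c^2 + 10*c/3 + 8/3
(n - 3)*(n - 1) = n^2 - 4*n + 3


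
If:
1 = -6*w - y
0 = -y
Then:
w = -1/6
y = 0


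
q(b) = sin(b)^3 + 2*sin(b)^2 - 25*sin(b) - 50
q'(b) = 3*sin(b)^2*cos(b) + 4*sin(b)*cos(b) - 25*cos(b)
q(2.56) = -62.96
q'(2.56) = 18.30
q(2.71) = -60.03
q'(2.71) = 20.71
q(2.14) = -69.04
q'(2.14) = 10.51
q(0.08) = -51.98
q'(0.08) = -24.58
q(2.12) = -69.25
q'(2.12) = 10.13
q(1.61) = -71.99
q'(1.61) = 0.71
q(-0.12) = -46.98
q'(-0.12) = -25.25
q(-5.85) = -60.07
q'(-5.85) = -20.69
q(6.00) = -42.88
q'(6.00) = -24.85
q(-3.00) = -46.43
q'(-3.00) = 25.25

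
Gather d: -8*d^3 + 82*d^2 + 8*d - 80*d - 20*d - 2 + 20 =-8*d^3 + 82*d^2 - 92*d + 18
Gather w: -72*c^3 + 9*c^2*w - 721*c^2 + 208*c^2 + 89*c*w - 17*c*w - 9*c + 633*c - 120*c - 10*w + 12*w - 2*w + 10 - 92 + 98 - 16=-72*c^3 - 513*c^2 + 504*c + w*(9*c^2 + 72*c)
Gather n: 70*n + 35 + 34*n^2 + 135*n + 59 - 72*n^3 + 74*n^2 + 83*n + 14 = -72*n^3 + 108*n^2 + 288*n + 108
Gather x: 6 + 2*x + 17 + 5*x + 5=7*x + 28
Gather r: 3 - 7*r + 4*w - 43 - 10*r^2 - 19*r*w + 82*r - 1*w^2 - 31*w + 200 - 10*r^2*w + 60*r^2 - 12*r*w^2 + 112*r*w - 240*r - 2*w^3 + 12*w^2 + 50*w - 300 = r^2*(50 - 10*w) + r*(-12*w^2 + 93*w - 165) - 2*w^3 + 11*w^2 + 23*w - 140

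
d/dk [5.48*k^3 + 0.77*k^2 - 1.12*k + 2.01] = 16.44*k^2 + 1.54*k - 1.12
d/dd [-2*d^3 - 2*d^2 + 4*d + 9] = -6*d^2 - 4*d + 4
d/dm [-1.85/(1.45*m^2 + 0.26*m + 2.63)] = (5.365*m + 0.481)/(1.45*m^2 + 0.26*m + 2.63)^2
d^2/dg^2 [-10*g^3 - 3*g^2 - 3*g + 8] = -60*g - 6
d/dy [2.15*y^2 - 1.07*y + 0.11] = 4.3*y - 1.07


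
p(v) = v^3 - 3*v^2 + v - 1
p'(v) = 3*v^2 - 6*v + 1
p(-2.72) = -46.04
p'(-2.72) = 39.52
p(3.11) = 3.17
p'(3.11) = 11.36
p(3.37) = 6.57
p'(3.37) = 14.85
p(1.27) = -2.52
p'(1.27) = -1.78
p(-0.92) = -5.24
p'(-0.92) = 9.06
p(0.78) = -1.57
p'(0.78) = -1.85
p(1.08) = -2.16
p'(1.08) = -1.98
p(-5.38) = -248.93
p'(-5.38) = 120.11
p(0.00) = -1.00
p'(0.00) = 1.00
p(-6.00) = -331.00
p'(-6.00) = 145.00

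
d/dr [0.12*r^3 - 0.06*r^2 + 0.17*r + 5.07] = 0.36*r^2 - 0.12*r + 0.17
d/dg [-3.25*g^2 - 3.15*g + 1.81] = -6.5*g - 3.15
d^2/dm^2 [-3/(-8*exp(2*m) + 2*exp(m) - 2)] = 3*((1 - 16*exp(m))*(4*exp(2*m) - exp(m) + 1) + 2*(8*exp(m) - 1)^2*exp(m))*exp(m)/(2*(4*exp(2*m) - exp(m) + 1)^3)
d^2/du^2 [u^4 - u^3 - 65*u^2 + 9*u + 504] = 12*u^2 - 6*u - 130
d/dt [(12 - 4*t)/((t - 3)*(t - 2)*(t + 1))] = 4*(2*t - 1)/((t - 2)^2*(t + 1)^2)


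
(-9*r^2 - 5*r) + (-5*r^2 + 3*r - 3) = -14*r^2 - 2*r - 3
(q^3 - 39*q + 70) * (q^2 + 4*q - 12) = q^5 + 4*q^4 - 51*q^3 - 86*q^2 + 748*q - 840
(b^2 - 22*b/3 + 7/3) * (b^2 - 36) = b^4 - 22*b^3/3 - 101*b^2/3 + 264*b - 84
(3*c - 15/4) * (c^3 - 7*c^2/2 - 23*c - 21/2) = 3*c^4 - 57*c^3/4 - 447*c^2/8 + 219*c/4 + 315/8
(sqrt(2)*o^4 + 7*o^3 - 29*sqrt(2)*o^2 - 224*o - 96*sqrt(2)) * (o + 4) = sqrt(2)*o^5 + 4*sqrt(2)*o^4 + 7*o^4 - 29*sqrt(2)*o^3 + 28*o^3 - 224*o^2 - 116*sqrt(2)*o^2 - 896*o - 96*sqrt(2)*o - 384*sqrt(2)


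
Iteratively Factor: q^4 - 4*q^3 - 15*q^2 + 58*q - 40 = (q - 5)*(q^3 + q^2 - 10*q + 8) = (q - 5)*(q + 4)*(q^2 - 3*q + 2) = (q - 5)*(q - 2)*(q + 4)*(q - 1)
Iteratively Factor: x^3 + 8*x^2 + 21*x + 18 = (x + 3)*(x^2 + 5*x + 6) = (x + 3)^2*(x + 2)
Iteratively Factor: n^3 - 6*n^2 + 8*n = (n - 2)*(n^2 - 4*n) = (n - 4)*(n - 2)*(n)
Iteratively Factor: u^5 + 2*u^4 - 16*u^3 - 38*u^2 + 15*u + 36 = (u + 3)*(u^4 - u^3 - 13*u^2 + u + 12) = (u + 1)*(u + 3)*(u^3 - 2*u^2 - 11*u + 12) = (u - 1)*(u + 1)*(u + 3)*(u^2 - u - 12) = (u - 1)*(u + 1)*(u + 3)^2*(u - 4)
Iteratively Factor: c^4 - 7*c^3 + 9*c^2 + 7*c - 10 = (c - 5)*(c^3 - 2*c^2 - c + 2) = (c - 5)*(c - 2)*(c^2 - 1) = (c - 5)*(c - 2)*(c - 1)*(c + 1)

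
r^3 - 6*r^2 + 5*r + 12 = (r - 4)*(r - 3)*(r + 1)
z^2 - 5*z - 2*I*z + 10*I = (z - 5)*(z - 2*I)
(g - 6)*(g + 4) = g^2 - 2*g - 24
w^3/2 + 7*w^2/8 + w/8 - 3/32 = (w/2 + 1/4)*(w - 1/4)*(w + 3/2)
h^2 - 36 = (h - 6)*(h + 6)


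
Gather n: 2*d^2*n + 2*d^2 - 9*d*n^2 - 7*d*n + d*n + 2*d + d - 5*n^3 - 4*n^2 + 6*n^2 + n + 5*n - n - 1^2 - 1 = 2*d^2 + 3*d - 5*n^3 + n^2*(2 - 9*d) + n*(2*d^2 - 6*d + 5) - 2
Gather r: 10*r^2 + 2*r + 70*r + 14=10*r^2 + 72*r + 14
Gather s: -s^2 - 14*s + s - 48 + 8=-s^2 - 13*s - 40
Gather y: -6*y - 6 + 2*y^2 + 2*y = 2*y^2 - 4*y - 6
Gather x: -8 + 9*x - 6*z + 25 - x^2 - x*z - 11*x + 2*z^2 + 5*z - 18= -x^2 + x*(-z - 2) + 2*z^2 - z - 1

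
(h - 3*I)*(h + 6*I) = h^2 + 3*I*h + 18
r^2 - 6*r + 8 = (r - 4)*(r - 2)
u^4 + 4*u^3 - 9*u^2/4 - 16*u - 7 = (u - 2)*(u + 1/2)*(u + 2)*(u + 7/2)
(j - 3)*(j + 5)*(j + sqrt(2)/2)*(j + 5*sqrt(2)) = j^4 + 2*j^3 + 11*sqrt(2)*j^3/2 - 10*j^2 + 11*sqrt(2)*j^2 - 165*sqrt(2)*j/2 + 10*j - 75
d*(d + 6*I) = d^2 + 6*I*d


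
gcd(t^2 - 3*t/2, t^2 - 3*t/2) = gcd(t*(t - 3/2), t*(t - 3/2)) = t^2 - 3*t/2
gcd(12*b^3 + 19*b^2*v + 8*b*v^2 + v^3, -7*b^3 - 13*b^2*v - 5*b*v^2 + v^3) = b + v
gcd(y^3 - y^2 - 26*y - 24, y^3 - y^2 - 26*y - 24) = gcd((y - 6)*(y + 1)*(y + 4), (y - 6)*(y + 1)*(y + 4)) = y^3 - y^2 - 26*y - 24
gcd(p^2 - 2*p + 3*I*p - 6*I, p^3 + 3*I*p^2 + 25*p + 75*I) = p + 3*I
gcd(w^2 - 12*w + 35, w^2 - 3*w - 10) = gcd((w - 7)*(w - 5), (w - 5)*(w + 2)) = w - 5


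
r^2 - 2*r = r*(r - 2)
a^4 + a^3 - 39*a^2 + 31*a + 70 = (a - 5)*(a - 2)*(a + 1)*(a + 7)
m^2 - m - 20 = (m - 5)*(m + 4)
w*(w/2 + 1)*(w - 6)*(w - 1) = w^4/2 - 5*w^3/2 - 4*w^2 + 6*w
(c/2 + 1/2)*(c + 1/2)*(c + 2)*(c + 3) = c^4/2 + 13*c^3/4 + 7*c^2 + 23*c/4 + 3/2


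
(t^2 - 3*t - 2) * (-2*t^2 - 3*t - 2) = -2*t^4 + 3*t^3 + 11*t^2 + 12*t + 4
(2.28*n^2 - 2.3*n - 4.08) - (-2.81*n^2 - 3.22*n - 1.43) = 5.09*n^2 + 0.92*n - 2.65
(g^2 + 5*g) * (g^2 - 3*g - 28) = g^4 + 2*g^3 - 43*g^2 - 140*g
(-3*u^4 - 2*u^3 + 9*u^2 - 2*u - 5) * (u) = -3*u^5 - 2*u^4 + 9*u^3 - 2*u^2 - 5*u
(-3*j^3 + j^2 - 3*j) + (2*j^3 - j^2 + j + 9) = -j^3 - 2*j + 9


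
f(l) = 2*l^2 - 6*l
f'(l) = 4*l - 6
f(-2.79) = 32.31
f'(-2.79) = -17.16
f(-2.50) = 27.50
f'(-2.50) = -16.00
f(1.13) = -4.23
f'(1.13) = -1.48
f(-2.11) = 21.56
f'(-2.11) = -14.44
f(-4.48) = 67.02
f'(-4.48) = -23.92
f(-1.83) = 17.68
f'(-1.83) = -13.32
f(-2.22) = 23.18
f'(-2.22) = -14.88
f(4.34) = 11.63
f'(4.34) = 11.36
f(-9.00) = 216.00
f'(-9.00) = -42.00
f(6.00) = 36.00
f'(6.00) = 18.00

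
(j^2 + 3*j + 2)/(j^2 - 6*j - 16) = (j + 1)/(j - 8)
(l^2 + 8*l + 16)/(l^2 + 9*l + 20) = (l + 4)/(l + 5)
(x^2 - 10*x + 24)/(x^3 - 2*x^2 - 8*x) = (x - 6)/(x*(x + 2))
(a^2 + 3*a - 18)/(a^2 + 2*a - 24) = (a - 3)/(a - 4)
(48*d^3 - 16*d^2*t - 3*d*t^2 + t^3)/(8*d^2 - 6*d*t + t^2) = (-12*d^2 + d*t + t^2)/(-2*d + t)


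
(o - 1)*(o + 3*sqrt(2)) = o^2 - o + 3*sqrt(2)*o - 3*sqrt(2)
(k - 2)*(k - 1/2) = k^2 - 5*k/2 + 1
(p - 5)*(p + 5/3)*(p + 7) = p^3 + 11*p^2/3 - 95*p/3 - 175/3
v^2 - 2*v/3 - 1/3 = (v - 1)*(v + 1/3)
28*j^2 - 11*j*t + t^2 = (-7*j + t)*(-4*j + t)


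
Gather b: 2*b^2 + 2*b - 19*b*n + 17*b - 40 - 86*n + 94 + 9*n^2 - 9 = 2*b^2 + b*(19 - 19*n) + 9*n^2 - 86*n + 45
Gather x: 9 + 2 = 11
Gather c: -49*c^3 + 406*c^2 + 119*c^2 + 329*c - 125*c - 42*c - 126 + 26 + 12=-49*c^3 + 525*c^2 + 162*c - 88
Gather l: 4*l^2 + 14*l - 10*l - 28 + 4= 4*l^2 + 4*l - 24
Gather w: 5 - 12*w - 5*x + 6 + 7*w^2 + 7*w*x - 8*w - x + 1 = 7*w^2 + w*(7*x - 20) - 6*x + 12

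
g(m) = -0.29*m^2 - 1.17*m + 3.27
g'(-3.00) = 0.57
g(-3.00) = 4.17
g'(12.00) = -8.13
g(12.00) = -52.53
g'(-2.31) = 0.17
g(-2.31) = 4.43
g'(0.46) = -1.44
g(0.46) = 2.67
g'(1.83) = -2.23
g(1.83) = 0.16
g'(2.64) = -2.70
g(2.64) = -1.84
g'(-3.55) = 0.89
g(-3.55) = 3.77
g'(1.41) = -1.99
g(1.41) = 1.04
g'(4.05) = -3.52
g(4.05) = -6.23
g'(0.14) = -1.25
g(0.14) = 3.10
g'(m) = -0.58*m - 1.17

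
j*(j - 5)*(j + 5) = j^3 - 25*j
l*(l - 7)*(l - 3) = l^3 - 10*l^2 + 21*l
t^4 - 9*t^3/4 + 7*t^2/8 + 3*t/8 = t*(t - 3/2)*(t - 1)*(t + 1/4)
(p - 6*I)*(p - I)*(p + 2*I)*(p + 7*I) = p^4 + 2*I*p^3 + 43*p^2 + 44*I*p + 84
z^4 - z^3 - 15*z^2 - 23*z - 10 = (z - 5)*(z + 1)^2*(z + 2)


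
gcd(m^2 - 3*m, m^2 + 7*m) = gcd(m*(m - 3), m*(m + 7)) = m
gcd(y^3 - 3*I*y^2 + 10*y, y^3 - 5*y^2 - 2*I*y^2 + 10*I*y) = y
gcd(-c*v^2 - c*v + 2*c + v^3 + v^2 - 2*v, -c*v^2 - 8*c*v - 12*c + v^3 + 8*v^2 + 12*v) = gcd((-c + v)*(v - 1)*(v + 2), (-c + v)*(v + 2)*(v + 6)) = -c*v - 2*c + v^2 + 2*v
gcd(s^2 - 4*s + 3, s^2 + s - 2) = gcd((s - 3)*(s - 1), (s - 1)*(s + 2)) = s - 1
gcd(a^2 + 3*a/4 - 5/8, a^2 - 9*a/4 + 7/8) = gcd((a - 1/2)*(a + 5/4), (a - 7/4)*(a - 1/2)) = a - 1/2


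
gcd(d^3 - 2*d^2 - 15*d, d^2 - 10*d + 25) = d - 5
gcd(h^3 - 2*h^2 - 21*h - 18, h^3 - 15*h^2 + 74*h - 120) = h - 6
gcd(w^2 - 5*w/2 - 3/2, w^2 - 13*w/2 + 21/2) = w - 3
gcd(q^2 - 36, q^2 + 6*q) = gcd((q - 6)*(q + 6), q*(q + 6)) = q + 6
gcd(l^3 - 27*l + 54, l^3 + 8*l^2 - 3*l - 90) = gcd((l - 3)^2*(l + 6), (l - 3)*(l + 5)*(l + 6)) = l^2 + 3*l - 18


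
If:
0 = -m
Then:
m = 0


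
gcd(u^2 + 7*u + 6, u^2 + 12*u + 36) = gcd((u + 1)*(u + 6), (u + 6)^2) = u + 6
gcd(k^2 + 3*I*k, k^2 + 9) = k + 3*I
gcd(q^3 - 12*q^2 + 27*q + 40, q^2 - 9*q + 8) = q - 8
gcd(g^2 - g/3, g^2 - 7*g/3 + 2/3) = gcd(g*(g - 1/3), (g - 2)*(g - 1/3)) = g - 1/3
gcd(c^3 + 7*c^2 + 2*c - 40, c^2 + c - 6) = c - 2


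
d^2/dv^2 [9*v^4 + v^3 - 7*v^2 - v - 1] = 108*v^2 + 6*v - 14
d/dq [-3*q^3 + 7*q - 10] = 7 - 9*q^2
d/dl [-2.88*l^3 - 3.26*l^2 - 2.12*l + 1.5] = -8.64*l^2 - 6.52*l - 2.12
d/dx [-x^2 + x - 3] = 1 - 2*x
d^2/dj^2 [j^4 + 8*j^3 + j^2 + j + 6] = 12*j^2 + 48*j + 2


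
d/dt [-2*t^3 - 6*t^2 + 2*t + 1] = -6*t^2 - 12*t + 2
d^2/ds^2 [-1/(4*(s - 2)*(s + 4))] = (-(s - 2)^2 - (s - 2)*(s + 4) - (s + 4)^2)/(2*(s - 2)^3*(s + 4)^3)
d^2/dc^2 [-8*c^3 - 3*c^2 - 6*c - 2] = -48*c - 6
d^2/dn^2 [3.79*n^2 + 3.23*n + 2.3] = 7.58000000000000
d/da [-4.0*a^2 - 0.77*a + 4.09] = -8.0*a - 0.77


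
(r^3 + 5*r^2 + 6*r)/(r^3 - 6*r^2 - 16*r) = (r + 3)/(r - 8)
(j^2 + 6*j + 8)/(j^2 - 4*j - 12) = (j + 4)/(j - 6)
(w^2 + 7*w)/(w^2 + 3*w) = (w + 7)/(w + 3)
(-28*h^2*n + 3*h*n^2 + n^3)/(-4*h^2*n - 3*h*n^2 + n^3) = (7*h + n)/(h + n)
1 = 1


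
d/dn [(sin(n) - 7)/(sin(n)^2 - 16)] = (14*sin(n) + cos(n)^2 - 17)*cos(n)/(sin(n)^2 - 16)^2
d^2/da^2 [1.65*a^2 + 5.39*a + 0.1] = 3.30000000000000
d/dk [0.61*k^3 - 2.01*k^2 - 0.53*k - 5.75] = 1.83*k^2 - 4.02*k - 0.53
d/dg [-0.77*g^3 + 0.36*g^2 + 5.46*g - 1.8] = -2.31*g^2 + 0.72*g + 5.46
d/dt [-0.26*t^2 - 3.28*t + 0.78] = -0.52*t - 3.28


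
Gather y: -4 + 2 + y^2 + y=y^2 + y - 2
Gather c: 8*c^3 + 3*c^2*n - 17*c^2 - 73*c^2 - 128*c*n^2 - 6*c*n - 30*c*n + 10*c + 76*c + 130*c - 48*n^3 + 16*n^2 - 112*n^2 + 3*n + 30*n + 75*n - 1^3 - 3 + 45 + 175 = 8*c^3 + c^2*(3*n - 90) + c*(-128*n^2 - 36*n + 216) - 48*n^3 - 96*n^2 + 108*n + 216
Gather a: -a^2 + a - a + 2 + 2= 4 - a^2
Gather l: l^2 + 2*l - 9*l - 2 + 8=l^2 - 7*l + 6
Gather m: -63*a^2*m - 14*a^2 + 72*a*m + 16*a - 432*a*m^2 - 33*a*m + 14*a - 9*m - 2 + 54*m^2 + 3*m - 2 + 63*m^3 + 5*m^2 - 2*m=-14*a^2 + 30*a + 63*m^3 + m^2*(59 - 432*a) + m*(-63*a^2 + 39*a - 8) - 4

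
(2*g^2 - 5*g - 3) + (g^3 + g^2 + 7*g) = g^3 + 3*g^2 + 2*g - 3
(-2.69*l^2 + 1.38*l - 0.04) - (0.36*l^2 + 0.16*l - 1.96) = -3.05*l^2 + 1.22*l + 1.92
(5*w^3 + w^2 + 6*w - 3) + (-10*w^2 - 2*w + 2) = 5*w^3 - 9*w^2 + 4*w - 1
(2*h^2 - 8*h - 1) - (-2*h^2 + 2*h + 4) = 4*h^2 - 10*h - 5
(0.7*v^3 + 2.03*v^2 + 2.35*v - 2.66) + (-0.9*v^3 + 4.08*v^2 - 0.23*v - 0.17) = -0.2*v^3 + 6.11*v^2 + 2.12*v - 2.83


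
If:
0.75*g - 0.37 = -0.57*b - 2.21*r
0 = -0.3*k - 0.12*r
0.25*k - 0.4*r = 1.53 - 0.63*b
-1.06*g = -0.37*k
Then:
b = 2.11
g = 0.06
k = 0.16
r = -0.40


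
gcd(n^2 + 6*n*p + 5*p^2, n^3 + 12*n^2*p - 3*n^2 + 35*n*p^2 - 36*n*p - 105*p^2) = n + 5*p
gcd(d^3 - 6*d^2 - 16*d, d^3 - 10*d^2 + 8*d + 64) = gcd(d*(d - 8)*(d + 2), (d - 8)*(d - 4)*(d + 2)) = d^2 - 6*d - 16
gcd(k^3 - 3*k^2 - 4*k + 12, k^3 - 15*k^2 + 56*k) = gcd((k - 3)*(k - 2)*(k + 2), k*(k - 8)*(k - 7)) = 1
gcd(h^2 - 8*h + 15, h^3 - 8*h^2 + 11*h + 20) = h - 5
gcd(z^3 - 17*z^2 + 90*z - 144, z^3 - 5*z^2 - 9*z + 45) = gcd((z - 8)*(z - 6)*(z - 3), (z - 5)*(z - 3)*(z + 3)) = z - 3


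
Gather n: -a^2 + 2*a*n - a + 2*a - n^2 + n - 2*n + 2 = -a^2 + a - n^2 + n*(2*a - 1) + 2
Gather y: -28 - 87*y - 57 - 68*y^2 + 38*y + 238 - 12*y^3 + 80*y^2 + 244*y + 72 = -12*y^3 + 12*y^2 + 195*y + 225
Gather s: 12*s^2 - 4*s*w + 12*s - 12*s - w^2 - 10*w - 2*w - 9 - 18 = 12*s^2 - 4*s*w - w^2 - 12*w - 27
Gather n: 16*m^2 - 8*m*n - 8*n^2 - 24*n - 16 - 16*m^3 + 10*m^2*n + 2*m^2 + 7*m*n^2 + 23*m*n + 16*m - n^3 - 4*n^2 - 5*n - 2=-16*m^3 + 18*m^2 + 16*m - n^3 + n^2*(7*m - 12) + n*(10*m^2 + 15*m - 29) - 18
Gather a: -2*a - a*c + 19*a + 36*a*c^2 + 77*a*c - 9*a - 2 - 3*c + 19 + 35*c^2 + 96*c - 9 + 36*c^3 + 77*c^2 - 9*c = a*(36*c^2 + 76*c + 8) + 36*c^3 + 112*c^2 + 84*c + 8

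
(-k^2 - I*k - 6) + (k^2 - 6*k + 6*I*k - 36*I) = -6*k + 5*I*k - 6 - 36*I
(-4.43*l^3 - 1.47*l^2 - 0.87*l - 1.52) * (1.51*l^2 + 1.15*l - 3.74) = -6.6893*l^5 - 7.3142*l^4 + 13.564*l^3 + 2.2021*l^2 + 1.5058*l + 5.6848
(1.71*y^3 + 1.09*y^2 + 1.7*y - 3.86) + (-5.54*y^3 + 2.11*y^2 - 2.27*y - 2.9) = -3.83*y^3 + 3.2*y^2 - 0.57*y - 6.76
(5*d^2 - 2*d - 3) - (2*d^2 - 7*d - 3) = 3*d^2 + 5*d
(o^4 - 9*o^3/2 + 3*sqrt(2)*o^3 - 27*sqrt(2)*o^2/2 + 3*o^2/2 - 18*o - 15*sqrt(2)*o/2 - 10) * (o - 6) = o^5 - 21*o^4/2 + 3*sqrt(2)*o^4 - 63*sqrt(2)*o^3/2 + 57*o^3/2 - 27*o^2 + 147*sqrt(2)*o^2/2 + 45*sqrt(2)*o + 98*o + 60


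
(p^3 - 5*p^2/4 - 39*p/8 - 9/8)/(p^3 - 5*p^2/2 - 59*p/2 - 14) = (-8*p^3 + 10*p^2 + 39*p + 9)/(4*(-2*p^3 + 5*p^2 + 59*p + 28))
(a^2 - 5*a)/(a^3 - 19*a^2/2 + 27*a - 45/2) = 2*a/(2*a^2 - 9*a + 9)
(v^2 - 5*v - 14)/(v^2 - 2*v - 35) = (v + 2)/(v + 5)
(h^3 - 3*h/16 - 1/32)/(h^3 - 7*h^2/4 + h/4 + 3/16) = (4*h + 1)/(2*(2*h - 3))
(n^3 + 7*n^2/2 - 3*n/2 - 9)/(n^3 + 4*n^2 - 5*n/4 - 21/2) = 2*(n + 3)/(2*n + 7)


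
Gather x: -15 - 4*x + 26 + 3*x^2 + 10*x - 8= 3*x^2 + 6*x + 3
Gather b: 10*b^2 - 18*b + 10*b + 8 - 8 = 10*b^2 - 8*b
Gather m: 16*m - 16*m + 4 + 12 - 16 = 0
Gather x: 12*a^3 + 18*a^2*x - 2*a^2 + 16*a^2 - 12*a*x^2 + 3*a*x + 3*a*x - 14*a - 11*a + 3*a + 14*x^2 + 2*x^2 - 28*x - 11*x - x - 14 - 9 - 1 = 12*a^3 + 14*a^2 - 22*a + x^2*(16 - 12*a) + x*(18*a^2 + 6*a - 40) - 24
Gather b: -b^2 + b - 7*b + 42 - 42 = -b^2 - 6*b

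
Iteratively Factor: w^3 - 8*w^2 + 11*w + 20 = (w + 1)*(w^2 - 9*w + 20) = (w - 5)*(w + 1)*(w - 4)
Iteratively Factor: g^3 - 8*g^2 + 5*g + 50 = (g - 5)*(g^2 - 3*g - 10) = (g - 5)^2*(g + 2)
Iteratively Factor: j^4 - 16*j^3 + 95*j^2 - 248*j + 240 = (j - 4)*(j^3 - 12*j^2 + 47*j - 60) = (j - 4)^2*(j^2 - 8*j + 15) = (j - 5)*(j - 4)^2*(j - 3)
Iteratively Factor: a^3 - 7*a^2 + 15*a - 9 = (a - 1)*(a^2 - 6*a + 9) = (a - 3)*(a - 1)*(a - 3)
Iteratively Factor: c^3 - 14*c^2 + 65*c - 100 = (c - 4)*(c^2 - 10*c + 25) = (c - 5)*(c - 4)*(c - 5)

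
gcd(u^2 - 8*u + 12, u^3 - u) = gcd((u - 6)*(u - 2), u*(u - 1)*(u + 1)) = 1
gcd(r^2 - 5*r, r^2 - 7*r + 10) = r - 5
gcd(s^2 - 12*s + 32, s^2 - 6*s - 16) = s - 8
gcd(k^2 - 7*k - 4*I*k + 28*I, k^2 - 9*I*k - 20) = k - 4*I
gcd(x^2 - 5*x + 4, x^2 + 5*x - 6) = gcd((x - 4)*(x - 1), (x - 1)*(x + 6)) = x - 1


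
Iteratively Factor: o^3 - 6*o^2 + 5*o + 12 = (o - 3)*(o^2 - 3*o - 4) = (o - 3)*(o + 1)*(o - 4)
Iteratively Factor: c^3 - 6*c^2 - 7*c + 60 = (c + 3)*(c^2 - 9*c + 20) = (c - 4)*(c + 3)*(c - 5)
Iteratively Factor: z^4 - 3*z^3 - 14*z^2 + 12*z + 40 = (z - 5)*(z^3 + 2*z^2 - 4*z - 8) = (z - 5)*(z - 2)*(z^2 + 4*z + 4) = (z - 5)*(z - 2)*(z + 2)*(z + 2)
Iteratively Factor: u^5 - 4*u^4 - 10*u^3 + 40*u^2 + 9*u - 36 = (u + 3)*(u^4 - 7*u^3 + 11*u^2 + 7*u - 12) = (u - 3)*(u + 3)*(u^3 - 4*u^2 - u + 4) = (u - 4)*(u - 3)*(u + 3)*(u^2 - 1) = (u - 4)*(u - 3)*(u - 1)*(u + 3)*(u + 1)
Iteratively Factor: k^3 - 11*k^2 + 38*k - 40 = (k - 2)*(k^2 - 9*k + 20) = (k - 5)*(k - 2)*(k - 4)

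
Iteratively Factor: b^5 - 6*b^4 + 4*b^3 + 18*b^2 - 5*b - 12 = (b + 1)*(b^4 - 7*b^3 + 11*b^2 + 7*b - 12) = (b - 3)*(b + 1)*(b^3 - 4*b^2 - b + 4) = (b - 3)*(b - 1)*(b + 1)*(b^2 - 3*b - 4) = (b - 4)*(b - 3)*(b - 1)*(b + 1)*(b + 1)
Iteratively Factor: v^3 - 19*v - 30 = (v + 2)*(v^2 - 2*v - 15) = (v - 5)*(v + 2)*(v + 3)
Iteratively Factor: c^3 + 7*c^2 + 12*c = (c + 3)*(c^2 + 4*c) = (c + 3)*(c + 4)*(c)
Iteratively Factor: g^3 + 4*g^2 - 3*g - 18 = (g + 3)*(g^2 + g - 6) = (g - 2)*(g + 3)*(g + 3)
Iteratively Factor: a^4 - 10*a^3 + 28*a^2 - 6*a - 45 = (a - 5)*(a^3 - 5*a^2 + 3*a + 9) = (a - 5)*(a - 3)*(a^2 - 2*a - 3) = (a - 5)*(a - 3)*(a + 1)*(a - 3)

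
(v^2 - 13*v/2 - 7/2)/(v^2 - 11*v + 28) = (v + 1/2)/(v - 4)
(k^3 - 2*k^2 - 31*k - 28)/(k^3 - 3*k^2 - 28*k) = (k + 1)/k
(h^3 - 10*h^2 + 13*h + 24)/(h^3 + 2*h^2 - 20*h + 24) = (h^3 - 10*h^2 + 13*h + 24)/(h^3 + 2*h^2 - 20*h + 24)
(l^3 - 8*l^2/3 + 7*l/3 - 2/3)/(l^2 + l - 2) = (3*l^2 - 5*l + 2)/(3*(l + 2))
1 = 1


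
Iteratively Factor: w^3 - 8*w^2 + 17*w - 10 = (w - 5)*(w^2 - 3*w + 2) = (w - 5)*(w - 1)*(w - 2)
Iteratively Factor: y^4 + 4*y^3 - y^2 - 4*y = (y)*(y^3 + 4*y^2 - y - 4) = y*(y + 4)*(y^2 - 1) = y*(y + 1)*(y + 4)*(y - 1)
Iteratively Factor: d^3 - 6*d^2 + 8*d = (d)*(d^2 - 6*d + 8) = d*(d - 4)*(d - 2)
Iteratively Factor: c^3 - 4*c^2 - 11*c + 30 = (c + 3)*(c^2 - 7*c + 10) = (c - 2)*(c + 3)*(c - 5)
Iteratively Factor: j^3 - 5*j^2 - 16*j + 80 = (j - 4)*(j^2 - j - 20) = (j - 4)*(j + 4)*(j - 5)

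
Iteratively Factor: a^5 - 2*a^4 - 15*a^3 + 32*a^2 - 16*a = (a - 4)*(a^4 + 2*a^3 - 7*a^2 + 4*a) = (a - 4)*(a - 1)*(a^3 + 3*a^2 - 4*a) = (a - 4)*(a - 1)*(a + 4)*(a^2 - a) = (a - 4)*(a - 1)^2*(a + 4)*(a)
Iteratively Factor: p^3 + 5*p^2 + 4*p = (p + 1)*(p^2 + 4*p) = p*(p + 1)*(p + 4)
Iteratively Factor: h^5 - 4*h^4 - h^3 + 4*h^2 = (h)*(h^4 - 4*h^3 - h^2 + 4*h) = h^2*(h^3 - 4*h^2 - h + 4) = h^2*(h - 1)*(h^2 - 3*h - 4) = h^2*(h - 4)*(h - 1)*(h + 1)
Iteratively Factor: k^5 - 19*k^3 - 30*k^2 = (k + 3)*(k^4 - 3*k^3 - 10*k^2) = k*(k + 3)*(k^3 - 3*k^2 - 10*k) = k*(k + 2)*(k + 3)*(k^2 - 5*k) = k*(k - 5)*(k + 2)*(k + 3)*(k)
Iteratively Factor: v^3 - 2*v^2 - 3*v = (v + 1)*(v^2 - 3*v) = v*(v + 1)*(v - 3)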